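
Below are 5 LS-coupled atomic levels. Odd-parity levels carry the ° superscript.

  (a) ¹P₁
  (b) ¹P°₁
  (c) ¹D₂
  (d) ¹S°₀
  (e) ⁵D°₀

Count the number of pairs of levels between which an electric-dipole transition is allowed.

(a)–(b): allowed.
(a)–(c): forbidden (parity).
(a)–(d): allowed.
(a)–(e): forbidden (ΔS).
(b)–(c): allowed.
(b)–(d): forbidden (parity).
(b)–(e): forbidden (parity, ΔS).
(c)–(d): forbidden (ΔL, ΔJ).
(c)–(e): forbidden (ΔS, ΔJ).
(d)–(e): forbidden (parity, ΔS, ΔL, ΔJ).
Allowed pairs: 3 of 10.

3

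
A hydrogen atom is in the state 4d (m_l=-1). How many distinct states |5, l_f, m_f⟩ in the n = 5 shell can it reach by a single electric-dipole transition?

E1 requires Δl = ±1, so l_f ∈ {1, 3}; with 0 ≤ l_f ≤ n_f−1 = 4, the allowed l_f values are {1, 3}.
For l_f = 1: m_f ∈ {m_i−1, m_i, m_i+1} ∩ [−1, 1] = {-1, 0} → 2 states.
For l_f = 3: m_f ∈ {m_i−1, m_i, m_i+1} ∩ [−3, 3] = {-2, -1, 0} → 3 states.
Total: 5.

5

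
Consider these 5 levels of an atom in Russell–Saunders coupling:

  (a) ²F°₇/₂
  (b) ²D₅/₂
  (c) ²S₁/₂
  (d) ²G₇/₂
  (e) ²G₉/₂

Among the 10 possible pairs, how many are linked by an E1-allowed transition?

3

(a)–(b): allowed.
(a)–(c): forbidden (ΔL, ΔJ).
(a)–(d): allowed.
(a)–(e): allowed.
(b)–(c): forbidden (parity, ΔL, ΔJ).
(b)–(d): forbidden (parity, ΔL).
(b)–(e): forbidden (parity, ΔL, ΔJ).
(c)–(d): forbidden (parity, ΔL, ΔJ).
(c)–(e): forbidden (parity, ΔL, ΔJ).
(d)–(e): forbidden (parity).
Allowed pairs: 3 of 10.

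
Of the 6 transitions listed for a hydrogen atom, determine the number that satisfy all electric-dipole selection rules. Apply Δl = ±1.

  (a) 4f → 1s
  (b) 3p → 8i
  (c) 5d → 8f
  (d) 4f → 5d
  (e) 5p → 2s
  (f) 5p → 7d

(a) forbidden — Δl = -3 (E1 requires Δl = ±1)
(b) forbidden — Δl = +5 (E1 requires Δl = ±1)
(c) allowed
(d) allowed
(e) allowed
(f) allowed
Total allowed: 4 of 6.

4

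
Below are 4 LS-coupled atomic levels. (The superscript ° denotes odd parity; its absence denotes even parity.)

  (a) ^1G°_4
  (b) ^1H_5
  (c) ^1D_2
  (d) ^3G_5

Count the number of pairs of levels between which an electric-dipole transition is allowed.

(a)–(b): allowed.
(a)–(c): forbidden (ΔL, ΔJ).
(a)–(d): forbidden (ΔS).
(b)–(c): forbidden (parity, ΔL, ΔJ).
(b)–(d): forbidden (parity, ΔS).
(c)–(d): forbidden (parity, ΔS, ΔL, ΔJ).
Allowed pairs: 1 of 6.

1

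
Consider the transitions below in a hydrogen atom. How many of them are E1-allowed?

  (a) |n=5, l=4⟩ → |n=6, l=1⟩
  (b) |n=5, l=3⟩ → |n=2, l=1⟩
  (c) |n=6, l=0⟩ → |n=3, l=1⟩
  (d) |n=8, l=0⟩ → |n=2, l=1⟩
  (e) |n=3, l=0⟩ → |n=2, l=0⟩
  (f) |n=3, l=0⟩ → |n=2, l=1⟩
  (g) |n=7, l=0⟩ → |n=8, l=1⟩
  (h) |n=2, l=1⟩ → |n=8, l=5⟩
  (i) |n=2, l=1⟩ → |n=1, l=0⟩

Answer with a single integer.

5

(a) forbidden — Δl = -3 (E1 requires Δl = ±1)
(b) forbidden — Δl = -2 (E1 requires Δl = ±1)
(c) allowed
(d) allowed
(e) forbidden — Δl = +0 (E1 requires Δl = ±1)
(f) allowed
(g) allowed
(h) forbidden — Δl = +4 (E1 requires Δl = ±1)
(i) allowed
Total allowed: 5 of 9.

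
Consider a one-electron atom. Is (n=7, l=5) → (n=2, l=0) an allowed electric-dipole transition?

Δl = 0 − 5 = -5; the E1 rule Δl = ±1 is violated.
The transition is electric-dipole forbidden.

forbidden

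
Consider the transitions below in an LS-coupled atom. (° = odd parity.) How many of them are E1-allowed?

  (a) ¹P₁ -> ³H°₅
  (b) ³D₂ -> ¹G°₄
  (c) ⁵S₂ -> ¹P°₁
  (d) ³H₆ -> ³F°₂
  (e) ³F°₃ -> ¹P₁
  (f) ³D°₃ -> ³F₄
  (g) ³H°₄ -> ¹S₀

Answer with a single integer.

1

(a) forbidden (ΔS, ΔL, ΔJ fail)
(b) forbidden (ΔS, ΔL, ΔJ fail)
(c) forbidden (ΔS fails)
(d) forbidden (ΔL, ΔJ fail)
(e) forbidden (ΔS, ΔL, ΔJ fail)
(f) allowed
(g) forbidden (ΔS, ΔL, ΔJ fail)
Total allowed: 1 of 7.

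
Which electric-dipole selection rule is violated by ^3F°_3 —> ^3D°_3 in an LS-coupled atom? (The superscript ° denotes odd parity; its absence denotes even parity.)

Initial level: S=1, L=3, J=3, parity odd. Final level: S=1, L=2, J=3, parity odd.
ΔJ = 0, ±1 (not J=0↔0): J: 3 → 3, ΔJ = +0 — passes.
ΔS = 0: S: 1 → 1 — passes.
Parity must change: odd → odd — fails.
ΔL = 0, ±1 (not L=0↔0): L: 3 → 2, ΔL = -1 — passes.

parity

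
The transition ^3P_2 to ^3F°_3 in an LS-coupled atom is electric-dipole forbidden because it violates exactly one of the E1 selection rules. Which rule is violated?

the ΔL = 0, ±1 rule

Reading off the term symbols: S 1→1, L 1→3, J 2→3, parity even→odd.
Parity must change: even → odd — ✓.
ΔS = 0: S: 1 → 1 — ✓.
ΔL = 0, ±1 (not L=0↔0): L: 1 → 3, ΔL = +2 — ✗.
ΔJ = 0, ±1 (not J=0↔0): J: 2 → 3, ΔJ = +1 — ✓.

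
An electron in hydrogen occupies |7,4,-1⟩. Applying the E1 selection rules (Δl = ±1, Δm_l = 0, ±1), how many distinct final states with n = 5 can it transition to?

3

E1 requires Δl = ±1, so l_f ∈ {3, 5}; with 0 ≤ l_f ≤ n_f−1 = 4, the allowed l_f values are {3}.
For l_f = 3: m_f ∈ {m_i−1, m_i, m_i+1} ∩ [−3, 3] = {-2, -1, 0} → 3 states.
Total: 3.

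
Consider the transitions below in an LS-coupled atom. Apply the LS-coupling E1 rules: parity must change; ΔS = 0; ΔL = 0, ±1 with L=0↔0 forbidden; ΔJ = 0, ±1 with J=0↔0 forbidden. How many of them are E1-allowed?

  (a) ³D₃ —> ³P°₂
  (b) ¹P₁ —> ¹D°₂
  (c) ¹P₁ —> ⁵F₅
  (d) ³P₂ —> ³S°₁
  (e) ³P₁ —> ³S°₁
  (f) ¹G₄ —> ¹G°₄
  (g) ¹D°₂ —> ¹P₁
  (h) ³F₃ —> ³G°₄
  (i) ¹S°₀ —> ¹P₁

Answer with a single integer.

8

(a) allowed
(b) allowed
(c) forbidden (parity, ΔS, ΔL, ΔJ fail)
(d) allowed
(e) allowed
(f) allowed
(g) allowed
(h) allowed
(i) allowed
Total allowed: 8 of 9.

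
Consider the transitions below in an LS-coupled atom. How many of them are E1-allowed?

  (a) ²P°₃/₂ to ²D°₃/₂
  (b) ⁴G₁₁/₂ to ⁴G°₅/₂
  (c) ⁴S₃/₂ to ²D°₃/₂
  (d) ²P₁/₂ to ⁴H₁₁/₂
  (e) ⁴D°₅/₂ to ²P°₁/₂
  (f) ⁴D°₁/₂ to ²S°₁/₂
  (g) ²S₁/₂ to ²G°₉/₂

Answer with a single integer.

0

(a) forbidden (parity fails)
(b) forbidden (ΔJ fails)
(c) forbidden (ΔS, ΔL fail)
(d) forbidden (parity, ΔS, ΔL, ΔJ fail)
(e) forbidden (parity, ΔS, ΔJ fail)
(f) forbidden (parity, ΔS, ΔL fail)
(g) forbidden (ΔL, ΔJ fail)
Total allowed: 0 of 7.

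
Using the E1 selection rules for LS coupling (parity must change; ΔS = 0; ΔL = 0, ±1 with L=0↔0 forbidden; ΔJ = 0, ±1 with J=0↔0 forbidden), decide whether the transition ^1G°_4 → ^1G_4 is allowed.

allowed

Reading off the term symbols: S 0→0, L 4→4, J 4→4, parity odd→even.
ΔS = 0: S: 0 → 0 — satisfied.
ΔJ = 0, ±1 (not J=0↔0): J: 4 → 4, ΔJ = +0 — satisfied.
ΔL = 0, ±1 (not L=0↔0): L: 4 → 4, ΔL = +0 — satisfied.
Parity must change: odd → even — satisfied.
All four E1 rules are satisfied.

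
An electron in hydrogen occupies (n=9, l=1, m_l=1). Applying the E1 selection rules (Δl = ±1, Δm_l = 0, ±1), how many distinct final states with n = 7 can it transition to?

4

E1 requires Δl = ±1, so l_f ∈ {0, 2}; with 0 ≤ l_f ≤ n_f−1 = 6, the allowed l_f values are {0, 2}.
For l_f = 0: m_f ∈ {m_i−1, m_i, m_i+1} ∩ [−0, 0] = {0} → 1 state.
For l_f = 2: m_f ∈ {m_i−1, m_i, m_i+1} ∩ [−2, 2] = {0, 1, 2} → 3 states.
Total: 4.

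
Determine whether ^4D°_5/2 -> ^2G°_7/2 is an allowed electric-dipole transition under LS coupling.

Initial level: S=3/2, L=2, J=5/2, parity odd. Final level: S=1/2, L=4, J=7/2, parity odd.
Parity must change: odd → odd — violated.
ΔS = 0: S: 3/2 → 1/2 — violated.
ΔL = 0, ±1 (not L=0↔0): L: 2 → 4, ΔL = +2 — violated.
ΔJ = 0, ±1 (not J=0↔0): J: 5/2 → 7/2, ΔJ = +1 — satisfied.
Rule(s) violated: parity, ΔS, ΔL.

forbidden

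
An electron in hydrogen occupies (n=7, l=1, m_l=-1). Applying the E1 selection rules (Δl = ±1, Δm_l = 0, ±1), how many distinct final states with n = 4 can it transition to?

E1 requires Δl = ±1, so l_f ∈ {0, 2}; with 0 ≤ l_f ≤ n_f−1 = 3, the allowed l_f values are {0, 2}.
For l_f = 0: m_f ∈ {m_i−1, m_i, m_i+1} ∩ [−0, 0] = {0} → 1 state.
For l_f = 2: m_f ∈ {m_i−1, m_i, m_i+1} ∩ [−2, 2] = {-2, -1, 0} → 3 states.
Total: 4.

4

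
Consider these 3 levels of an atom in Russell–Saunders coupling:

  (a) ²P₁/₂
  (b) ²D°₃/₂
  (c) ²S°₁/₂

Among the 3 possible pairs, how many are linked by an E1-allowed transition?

(a)–(b): allowed.
(a)–(c): allowed.
(b)–(c): forbidden (parity, ΔL).
Allowed pairs: 2 of 3.

2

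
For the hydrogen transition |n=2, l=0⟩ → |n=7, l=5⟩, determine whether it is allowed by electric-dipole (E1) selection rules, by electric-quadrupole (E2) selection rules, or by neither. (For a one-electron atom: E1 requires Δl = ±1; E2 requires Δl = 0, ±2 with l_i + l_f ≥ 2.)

neither

Δl = 5 − 0 = +5; l_i + l_f = 5.
E1 (Δl = ±1): not satisfied.
E2 (Δl = 0,±2, l_i+l_f ≥ 2): not satisfied.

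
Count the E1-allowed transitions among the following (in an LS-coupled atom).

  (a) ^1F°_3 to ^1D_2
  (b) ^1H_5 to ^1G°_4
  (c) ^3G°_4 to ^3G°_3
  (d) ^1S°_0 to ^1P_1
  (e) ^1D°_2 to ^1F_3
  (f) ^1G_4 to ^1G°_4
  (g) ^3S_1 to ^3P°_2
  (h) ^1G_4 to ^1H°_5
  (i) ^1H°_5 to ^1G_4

(a) allowed
(b) allowed
(c) forbidden (parity fails)
(d) allowed
(e) allowed
(f) allowed
(g) allowed
(h) allowed
(i) allowed
Total allowed: 8 of 9.

8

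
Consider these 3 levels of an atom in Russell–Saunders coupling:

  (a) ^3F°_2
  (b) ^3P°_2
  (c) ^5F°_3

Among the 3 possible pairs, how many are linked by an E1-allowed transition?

0

(a)–(b): forbidden (parity, ΔL).
(a)–(c): forbidden (parity, ΔS).
(b)–(c): forbidden (parity, ΔS, ΔL).
Allowed pairs: 0 of 3.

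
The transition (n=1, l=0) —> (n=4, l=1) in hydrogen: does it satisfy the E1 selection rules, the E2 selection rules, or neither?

Δl = 1 − 0 = +1; l_i + l_f = 1.
E1 (Δl = ±1): satisfied.
E2 (Δl = 0,±2, l_i+l_f ≥ 2): not satisfied.

E1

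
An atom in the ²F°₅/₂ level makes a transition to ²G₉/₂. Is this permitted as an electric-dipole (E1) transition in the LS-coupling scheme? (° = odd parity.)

forbidden

ΔS = 0: S: 1/2 → 1/2 — passes.
ΔJ = 0, ±1 (not J=0↔0): J: 5/2 → 9/2, ΔJ = +2 — fails.
Parity must change: odd → even — passes.
ΔL = 0, ±1 (not L=0↔0): L: 3 → 4, ΔL = +1 — passes.
Rule(s) violated: ΔJ.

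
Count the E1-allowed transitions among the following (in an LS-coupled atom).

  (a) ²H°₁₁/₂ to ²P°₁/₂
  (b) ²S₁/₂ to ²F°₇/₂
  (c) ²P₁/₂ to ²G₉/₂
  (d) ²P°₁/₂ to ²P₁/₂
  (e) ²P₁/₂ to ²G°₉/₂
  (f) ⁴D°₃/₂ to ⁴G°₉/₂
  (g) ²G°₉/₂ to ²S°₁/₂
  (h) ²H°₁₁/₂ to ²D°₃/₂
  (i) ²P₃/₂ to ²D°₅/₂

2

(a) forbidden (parity, ΔL, ΔJ fail)
(b) forbidden (ΔL, ΔJ fail)
(c) forbidden (parity, ΔL, ΔJ fail)
(d) allowed
(e) forbidden (ΔL, ΔJ fail)
(f) forbidden (parity, ΔL, ΔJ fail)
(g) forbidden (parity, ΔL, ΔJ fail)
(h) forbidden (parity, ΔL, ΔJ fail)
(i) allowed
Total allowed: 2 of 9.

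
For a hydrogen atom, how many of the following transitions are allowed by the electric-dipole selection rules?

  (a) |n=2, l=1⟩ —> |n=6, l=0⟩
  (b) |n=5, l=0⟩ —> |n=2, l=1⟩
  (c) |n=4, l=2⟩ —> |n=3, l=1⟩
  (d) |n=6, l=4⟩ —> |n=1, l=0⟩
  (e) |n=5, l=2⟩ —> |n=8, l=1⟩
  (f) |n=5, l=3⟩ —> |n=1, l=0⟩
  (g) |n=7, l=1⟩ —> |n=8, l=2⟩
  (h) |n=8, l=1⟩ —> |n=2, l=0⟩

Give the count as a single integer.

(a) allowed
(b) allowed
(c) allowed
(d) forbidden — Δl = -4 (E1 requires Δl = ±1)
(e) allowed
(f) forbidden — Δl = -3 (E1 requires Δl = ±1)
(g) allowed
(h) allowed
Total allowed: 6 of 8.

6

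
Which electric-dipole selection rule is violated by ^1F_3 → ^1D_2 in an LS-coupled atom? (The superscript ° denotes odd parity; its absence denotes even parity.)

Parity must change: even → even — fails.
ΔS = 0: S: 0 → 0 — passes.
ΔL = 0, ±1 (not L=0↔0): L: 3 → 2, ΔL = -1 — passes.
ΔJ = 0, ±1 (not J=0↔0): J: 3 → 2, ΔJ = -1 — passes.

parity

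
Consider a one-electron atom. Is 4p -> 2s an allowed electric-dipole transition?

allowed

Δl = 0 − 1 = -1; the E1 rule Δl = ±1 is passes.
All E1 selection rules are satisfied.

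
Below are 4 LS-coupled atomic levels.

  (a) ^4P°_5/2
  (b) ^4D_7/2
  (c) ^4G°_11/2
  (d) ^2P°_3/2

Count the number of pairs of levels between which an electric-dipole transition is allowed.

1

(a)–(b): allowed.
(a)–(c): forbidden (parity, ΔL, ΔJ).
(a)–(d): forbidden (parity, ΔS).
(b)–(c): forbidden (ΔL, ΔJ).
(b)–(d): forbidden (ΔS, ΔJ).
(c)–(d): forbidden (parity, ΔS, ΔL, ΔJ).
Allowed pairs: 1 of 6.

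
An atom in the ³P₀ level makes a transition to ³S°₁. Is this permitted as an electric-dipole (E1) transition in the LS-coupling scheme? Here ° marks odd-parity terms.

allowed

Initial level: S=1, L=1, J=0, parity even. Final level: S=1, L=0, J=1, parity odd.
ΔL = 0, ±1 (not L=0↔0): L: 1 → 0, ΔL = -1 — satisfied.
Parity must change: even → odd — satisfied.
ΔS = 0: S: 1 → 1 — satisfied.
ΔJ = 0, ±1 (not J=0↔0): J: 0 → 1, ΔJ = +1 — satisfied.
All four E1 rules are satisfied.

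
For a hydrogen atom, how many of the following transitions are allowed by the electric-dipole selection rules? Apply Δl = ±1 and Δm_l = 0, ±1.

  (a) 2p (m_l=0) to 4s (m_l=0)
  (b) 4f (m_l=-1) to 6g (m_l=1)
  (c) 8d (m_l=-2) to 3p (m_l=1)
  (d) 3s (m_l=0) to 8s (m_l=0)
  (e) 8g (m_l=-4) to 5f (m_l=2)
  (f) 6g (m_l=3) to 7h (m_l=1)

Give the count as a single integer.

1

(a) allowed
(b) forbidden — Δm_l = +2 (E1 requires Δm_l = 0, ±1)
(c) forbidden — Δm_l = +3 (E1 requires Δm_l = 0, ±1)
(d) forbidden — Δl = +0 (E1 requires Δl = ±1)
(e) forbidden — Δm_l = +6 (E1 requires Δm_l = 0, ±1)
(f) forbidden — Δm_l = -2 (E1 requires Δm_l = 0, ±1)
Total allowed: 1 of 6.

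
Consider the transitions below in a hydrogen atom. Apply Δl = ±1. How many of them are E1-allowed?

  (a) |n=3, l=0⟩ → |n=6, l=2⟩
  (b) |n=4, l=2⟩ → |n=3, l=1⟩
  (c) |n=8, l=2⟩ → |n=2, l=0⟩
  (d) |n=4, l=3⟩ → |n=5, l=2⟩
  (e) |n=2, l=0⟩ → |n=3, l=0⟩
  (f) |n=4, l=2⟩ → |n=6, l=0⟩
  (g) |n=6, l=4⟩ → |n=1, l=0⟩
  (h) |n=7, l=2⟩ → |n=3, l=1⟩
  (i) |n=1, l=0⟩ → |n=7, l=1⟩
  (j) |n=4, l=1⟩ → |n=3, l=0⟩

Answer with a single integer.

5

(a) forbidden — Δl = +2 (E1 requires Δl = ±1)
(b) allowed
(c) forbidden — Δl = -2 (E1 requires Δl = ±1)
(d) allowed
(e) forbidden — Δl = +0 (E1 requires Δl = ±1)
(f) forbidden — Δl = -2 (E1 requires Δl = ±1)
(g) forbidden — Δl = -4 (E1 requires Δl = ±1)
(h) allowed
(i) allowed
(j) allowed
Total allowed: 5 of 10.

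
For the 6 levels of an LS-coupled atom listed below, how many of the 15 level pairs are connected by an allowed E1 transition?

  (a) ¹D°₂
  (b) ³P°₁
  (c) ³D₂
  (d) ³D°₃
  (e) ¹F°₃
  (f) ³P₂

(a)–(b): forbidden (parity, ΔS).
(a)–(c): forbidden (ΔS).
(a)–(d): forbidden (parity, ΔS).
(a)–(e): forbidden (parity).
(a)–(f): forbidden (ΔS).
(b)–(c): allowed.
(b)–(d): forbidden (parity, ΔJ).
(b)–(e): forbidden (parity, ΔS, ΔL, ΔJ).
(b)–(f): allowed.
(c)–(d): allowed.
(c)–(e): forbidden (ΔS).
(c)–(f): forbidden (parity).
(d)–(e): forbidden (parity, ΔS).
(d)–(f): allowed.
(e)–(f): forbidden (ΔS, ΔL).
Allowed pairs: 4 of 15.

4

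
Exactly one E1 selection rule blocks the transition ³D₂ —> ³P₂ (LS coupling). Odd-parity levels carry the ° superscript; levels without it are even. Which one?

parity

Parity must change: even → even — fails.
ΔS = 0: S: 1 → 1 — ok.
ΔL = 0, ±1 (not L=0↔0): L: 2 → 1, ΔL = -1 — ok.
ΔJ = 0, ±1 (not J=0↔0): J: 2 → 2, ΔJ = +0 — ok.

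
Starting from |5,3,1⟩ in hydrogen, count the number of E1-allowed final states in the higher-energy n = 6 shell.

6

E1 requires Δl = ±1, so l_f ∈ {2, 4}; with 0 ≤ l_f ≤ n_f−1 = 5, the allowed l_f values are {2, 4}.
For l_f = 2: m_f ∈ {m_i−1, m_i, m_i+1} ∩ [−2, 2] = {0, 1, 2} → 3 states.
For l_f = 4: m_f ∈ {m_i−1, m_i, m_i+1} ∩ [−4, 4] = {0, 1, 2} → 3 states.
Total: 6.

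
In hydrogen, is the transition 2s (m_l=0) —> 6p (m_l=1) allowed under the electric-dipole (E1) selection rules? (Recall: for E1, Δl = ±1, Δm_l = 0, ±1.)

Δl = 1 − 0 = +1; the E1 rule Δl = ±1 is ok.
Δm_l = 1 − (0) = +1. E1 requires Δm_l = 0, ±1: ok.
All E1 selection rules are satisfied.

allowed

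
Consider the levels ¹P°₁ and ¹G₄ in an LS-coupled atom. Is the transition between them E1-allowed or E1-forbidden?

Parity must change: odd → even — satisfied.
ΔS = 0: S: 0 → 0 — satisfied.
ΔL = 0, ±1 (not L=0↔0): L: 1 → 4, ΔL = +3 — violated.
ΔJ = 0, ±1 (not J=0↔0): J: 1 → 4, ΔJ = +3 — violated.
Rule(s) violated: ΔL, ΔJ.

forbidden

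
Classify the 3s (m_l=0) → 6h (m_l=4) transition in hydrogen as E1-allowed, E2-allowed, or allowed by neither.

neither

Δl = 5 − 0 = +5; l_i + l_f = 5.
Δm_l = +4.
E1 (Δl = ±1, |Δm_l| ≤ 1): not satisfied.
E2 (Δl = 0,±2, l_i+l_f ≥ 2, |Δm_l| ≤ 2): not satisfied.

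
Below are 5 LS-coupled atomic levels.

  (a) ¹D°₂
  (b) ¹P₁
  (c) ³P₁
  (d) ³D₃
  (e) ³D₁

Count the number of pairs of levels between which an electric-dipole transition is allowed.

1

(a)–(b): allowed.
(a)–(c): forbidden (ΔS).
(a)–(d): forbidden (ΔS).
(a)–(e): forbidden (ΔS).
(b)–(c): forbidden (parity, ΔS).
(b)–(d): forbidden (parity, ΔS, ΔJ).
(b)–(e): forbidden (parity, ΔS).
(c)–(d): forbidden (parity, ΔJ).
(c)–(e): forbidden (parity).
(d)–(e): forbidden (parity, ΔJ).
Allowed pairs: 1 of 10.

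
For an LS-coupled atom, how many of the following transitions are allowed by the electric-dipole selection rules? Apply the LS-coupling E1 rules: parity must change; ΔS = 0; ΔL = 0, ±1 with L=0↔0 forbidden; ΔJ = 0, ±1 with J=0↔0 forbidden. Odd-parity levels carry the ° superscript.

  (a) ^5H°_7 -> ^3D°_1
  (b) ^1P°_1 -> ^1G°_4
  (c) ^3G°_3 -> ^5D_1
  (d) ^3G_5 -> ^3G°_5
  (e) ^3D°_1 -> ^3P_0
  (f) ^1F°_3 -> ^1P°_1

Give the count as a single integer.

2

(a) forbidden (parity, ΔS, ΔL, ΔJ fail)
(b) forbidden (parity, ΔL, ΔJ fail)
(c) forbidden (ΔS, ΔL, ΔJ fail)
(d) allowed
(e) allowed
(f) forbidden (parity, ΔL, ΔJ fail)
Total allowed: 2 of 6.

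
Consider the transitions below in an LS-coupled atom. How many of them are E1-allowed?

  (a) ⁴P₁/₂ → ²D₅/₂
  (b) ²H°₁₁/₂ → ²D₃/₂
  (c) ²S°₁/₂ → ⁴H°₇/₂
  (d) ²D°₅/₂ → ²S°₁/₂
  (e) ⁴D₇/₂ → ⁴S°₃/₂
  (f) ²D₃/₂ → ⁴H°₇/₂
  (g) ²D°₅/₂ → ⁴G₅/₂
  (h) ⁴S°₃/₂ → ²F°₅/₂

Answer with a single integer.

0

(a) forbidden (parity, ΔS, ΔJ fail)
(b) forbidden (ΔL, ΔJ fail)
(c) forbidden (parity, ΔS, ΔL, ΔJ fail)
(d) forbidden (parity, ΔL, ΔJ fail)
(e) forbidden (ΔL, ΔJ fail)
(f) forbidden (ΔS, ΔL, ΔJ fail)
(g) forbidden (ΔS, ΔL fail)
(h) forbidden (parity, ΔS, ΔL fail)
Total allowed: 0 of 8.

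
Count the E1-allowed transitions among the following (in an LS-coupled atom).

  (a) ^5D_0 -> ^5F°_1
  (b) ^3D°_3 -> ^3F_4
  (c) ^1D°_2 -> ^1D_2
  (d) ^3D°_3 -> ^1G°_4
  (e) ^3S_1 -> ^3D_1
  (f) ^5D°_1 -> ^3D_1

(a) allowed
(b) allowed
(c) allowed
(d) forbidden (parity, ΔS, ΔL fail)
(e) forbidden (parity, ΔL fail)
(f) forbidden (ΔS fails)
Total allowed: 3 of 6.

3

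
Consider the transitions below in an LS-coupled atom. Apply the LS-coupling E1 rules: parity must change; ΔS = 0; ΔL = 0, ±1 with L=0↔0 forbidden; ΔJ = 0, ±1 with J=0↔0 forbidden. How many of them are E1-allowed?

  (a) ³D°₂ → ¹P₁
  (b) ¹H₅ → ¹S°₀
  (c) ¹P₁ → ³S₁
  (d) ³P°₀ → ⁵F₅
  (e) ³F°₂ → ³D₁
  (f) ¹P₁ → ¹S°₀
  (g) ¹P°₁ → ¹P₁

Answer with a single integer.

3

(a) forbidden (ΔS fails)
(b) forbidden (ΔL, ΔJ fail)
(c) forbidden (parity, ΔS fail)
(d) forbidden (ΔS, ΔL, ΔJ fail)
(e) allowed
(f) allowed
(g) allowed
Total allowed: 3 of 7.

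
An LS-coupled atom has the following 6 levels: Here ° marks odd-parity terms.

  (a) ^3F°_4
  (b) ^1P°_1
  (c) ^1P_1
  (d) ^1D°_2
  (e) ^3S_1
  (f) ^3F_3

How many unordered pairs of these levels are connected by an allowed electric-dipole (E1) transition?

3

(a)–(b): forbidden (parity, ΔS, ΔL, ΔJ).
(a)–(c): forbidden (ΔS, ΔL, ΔJ).
(a)–(d): forbidden (parity, ΔS, ΔJ).
(a)–(e): forbidden (ΔL, ΔJ).
(a)–(f): allowed.
(b)–(c): allowed.
(b)–(d): forbidden (parity).
(b)–(e): forbidden (ΔS).
(b)–(f): forbidden (ΔS, ΔL, ΔJ).
(c)–(d): allowed.
(c)–(e): forbidden (parity, ΔS).
(c)–(f): forbidden (parity, ΔS, ΔL, ΔJ).
(d)–(e): forbidden (ΔS, ΔL).
(d)–(f): forbidden (ΔS).
(e)–(f): forbidden (parity, ΔL, ΔJ).
Allowed pairs: 3 of 15.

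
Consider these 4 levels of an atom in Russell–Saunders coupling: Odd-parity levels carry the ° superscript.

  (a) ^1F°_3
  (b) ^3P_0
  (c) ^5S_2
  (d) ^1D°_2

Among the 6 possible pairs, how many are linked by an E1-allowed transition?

0

(a)–(b): forbidden (ΔS, ΔL, ΔJ).
(a)–(c): forbidden (ΔS, ΔL).
(a)–(d): forbidden (parity).
(b)–(c): forbidden (parity, ΔS, ΔJ).
(b)–(d): forbidden (ΔS, ΔJ).
(c)–(d): forbidden (ΔS, ΔL).
Allowed pairs: 0 of 6.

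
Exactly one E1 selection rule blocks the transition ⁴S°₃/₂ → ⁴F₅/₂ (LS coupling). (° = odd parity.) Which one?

the ΔL = 0, ±1 rule

Parity must change: odd → even — ✓.
ΔS = 0: S: 3/2 → 3/2 — ✓.
ΔJ = 0, ±1 (not J=0↔0): J: 3/2 → 5/2, ΔJ = +1 — ✓.
ΔL = 0, ±1 (not L=0↔0): L: 0 → 3, ΔL = +3 — ✗.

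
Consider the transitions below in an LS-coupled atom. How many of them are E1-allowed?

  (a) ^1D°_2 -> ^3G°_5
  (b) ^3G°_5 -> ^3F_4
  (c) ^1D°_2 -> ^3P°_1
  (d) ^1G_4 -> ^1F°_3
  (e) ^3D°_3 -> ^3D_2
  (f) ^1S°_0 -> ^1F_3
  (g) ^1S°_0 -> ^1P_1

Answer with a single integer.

(a) forbidden (parity, ΔS, ΔL, ΔJ fail)
(b) allowed
(c) forbidden (parity, ΔS fail)
(d) allowed
(e) allowed
(f) forbidden (ΔL, ΔJ fail)
(g) allowed
Total allowed: 4 of 7.

4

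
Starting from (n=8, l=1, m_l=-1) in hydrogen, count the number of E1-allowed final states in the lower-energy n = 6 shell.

4

E1 requires Δl = ±1, so l_f ∈ {0, 2}; with 0 ≤ l_f ≤ n_f−1 = 5, the allowed l_f values are {0, 2}.
For l_f = 0: m_f ∈ {m_i−1, m_i, m_i+1} ∩ [−0, 0] = {0} → 1 state.
For l_f = 2: m_f ∈ {m_i−1, m_i, m_i+1} ∩ [−2, 2] = {-2, -1, 0} → 3 states.
Total: 4.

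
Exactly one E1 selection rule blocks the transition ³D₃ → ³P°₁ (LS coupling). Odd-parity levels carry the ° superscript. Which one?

the ΔJ = 0, ±1 rule

Initial level: S=1, L=2, J=3, parity even. Final level: S=1, L=1, J=1, parity odd.
ΔL = 0, ±1 (not L=0↔0): L: 2 → 1, ΔL = -1 — passes.
ΔS = 0: S: 1 → 1 — passes.
Parity must change: even → odd — passes.
ΔJ = 0, ±1 (not J=0↔0): J: 3 → 1, ΔJ = -2 — fails.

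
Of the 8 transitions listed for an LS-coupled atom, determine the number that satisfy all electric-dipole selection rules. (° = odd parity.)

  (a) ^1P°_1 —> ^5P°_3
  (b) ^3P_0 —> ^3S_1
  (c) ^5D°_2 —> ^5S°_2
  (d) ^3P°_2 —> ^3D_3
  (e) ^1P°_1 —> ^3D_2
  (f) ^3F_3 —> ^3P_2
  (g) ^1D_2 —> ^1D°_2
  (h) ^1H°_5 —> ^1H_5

(a) forbidden (parity, ΔS, ΔJ fail)
(b) forbidden (parity fails)
(c) forbidden (parity, ΔL fail)
(d) allowed
(e) forbidden (ΔS fails)
(f) forbidden (parity, ΔL fail)
(g) allowed
(h) allowed
Total allowed: 3 of 8.

3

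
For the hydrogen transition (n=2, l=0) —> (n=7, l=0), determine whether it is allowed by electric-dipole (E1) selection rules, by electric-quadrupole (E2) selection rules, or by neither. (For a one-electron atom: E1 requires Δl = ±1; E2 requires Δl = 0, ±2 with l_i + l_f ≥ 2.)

neither

Δl = 0 − 0 = +0; l_i + l_f = 0.
E1 (Δl = ±1): not satisfied.
E2 (Δl = 0,±2, l_i+l_f ≥ 2): not satisfied.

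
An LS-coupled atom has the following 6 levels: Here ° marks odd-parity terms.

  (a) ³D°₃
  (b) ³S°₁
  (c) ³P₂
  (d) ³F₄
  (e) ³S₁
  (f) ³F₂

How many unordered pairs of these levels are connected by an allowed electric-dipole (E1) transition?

(a)–(b): forbidden (parity, ΔL, ΔJ).
(a)–(c): allowed.
(a)–(d): allowed.
(a)–(e): forbidden (ΔL, ΔJ).
(a)–(f): allowed.
(b)–(c): allowed.
(b)–(d): forbidden (ΔL, ΔJ).
(b)–(e): forbidden (ΔL).
(b)–(f): forbidden (ΔL).
(c)–(d): forbidden (parity, ΔL, ΔJ).
(c)–(e): forbidden (parity).
(c)–(f): forbidden (parity, ΔL).
(d)–(e): forbidden (parity, ΔL, ΔJ).
(d)–(f): forbidden (parity, ΔJ).
(e)–(f): forbidden (parity, ΔL).
Allowed pairs: 4 of 15.

4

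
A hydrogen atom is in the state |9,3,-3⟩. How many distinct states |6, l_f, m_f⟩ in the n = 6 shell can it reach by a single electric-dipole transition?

E1 requires Δl = ±1, so l_f ∈ {2, 4}; with 0 ≤ l_f ≤ n_f−1 = 5, the allowed l_f values are {2, 4}.
For l_f = 2: m_f ∈ {m_i−1, m_i, m_i+1} ∩ [−2, 2] = {-2} → 1 state.
For l_f = 4: m_f ∈ {m_i−1, m_i, m_i+1} ∩ [−4, 4] = {-4, -3, -2} → 3 states.
Total: 4.

4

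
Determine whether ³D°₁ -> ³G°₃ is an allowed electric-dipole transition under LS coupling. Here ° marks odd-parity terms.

forbidden

Parity must change: odd → odd — ✗.
ΔS = 0: S: 1 → 1 — ✓.
ΔL = 0, ±1 (not L=0↔0): L: 2 → 4, ΔL = +2 — ✗.
ΔJ = 0, ±1 (not J=0↔0): J: 1 → 3, ΔJ = +2 — ✗.
Rule(s) violated: parity, ΔL, ΔJ.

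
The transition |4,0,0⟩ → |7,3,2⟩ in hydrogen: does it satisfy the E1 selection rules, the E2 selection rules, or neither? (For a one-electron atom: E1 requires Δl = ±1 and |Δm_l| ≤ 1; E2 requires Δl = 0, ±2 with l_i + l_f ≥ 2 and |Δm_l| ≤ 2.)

Δl = 3 − 0 = +3; l_i + l_f = 3.
Δm_l = +2.
E1 (Δl = ±1, |Δm_l| ≤ 1): not satisfied.
E2 (Δl = 0,±2, l_i+l_f ≥ 2, |Δm_l| ≤ 2): not satisfied.

neither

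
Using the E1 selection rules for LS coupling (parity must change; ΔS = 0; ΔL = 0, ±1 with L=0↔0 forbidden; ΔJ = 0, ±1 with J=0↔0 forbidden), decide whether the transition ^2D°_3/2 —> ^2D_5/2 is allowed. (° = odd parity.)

allowed

Reading off the term symbols: S 1/2→1/2, L 2→2, J 3/2→5/2, parity odd→even.
Parity must change: odd → even — ok.
ΔS = 0: S: 1/2 → 1/2 — ok.
ΔJ = 0, ±1 (not J=0↔0): J: 3/2 → 5/2, ΔJ = +1 — ok.
ΔL = 0, ±1 (not L=0↔0): L: 2 → 2, ΔL = +0 — ok.
All four E1 rules are satisfied.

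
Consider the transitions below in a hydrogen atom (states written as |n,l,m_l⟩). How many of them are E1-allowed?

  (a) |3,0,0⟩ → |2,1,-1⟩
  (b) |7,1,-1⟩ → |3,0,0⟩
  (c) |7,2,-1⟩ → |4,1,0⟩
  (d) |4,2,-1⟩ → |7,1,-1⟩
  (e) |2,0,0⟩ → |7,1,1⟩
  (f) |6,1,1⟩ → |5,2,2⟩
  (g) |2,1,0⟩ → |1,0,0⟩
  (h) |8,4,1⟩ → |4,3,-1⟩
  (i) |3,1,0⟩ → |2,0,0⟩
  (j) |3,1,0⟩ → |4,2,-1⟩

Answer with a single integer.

(a) allowed
(b) allowed
(c) allowed
(d) allowed
(e) allowed
(f) allowed
(g) allowed
(h) forbidden — Δm_l = -2 (E1 requires Δm_l = 0, ±1)
(i) allowed
(j) allowed
Total allowed: 9 of 10.

9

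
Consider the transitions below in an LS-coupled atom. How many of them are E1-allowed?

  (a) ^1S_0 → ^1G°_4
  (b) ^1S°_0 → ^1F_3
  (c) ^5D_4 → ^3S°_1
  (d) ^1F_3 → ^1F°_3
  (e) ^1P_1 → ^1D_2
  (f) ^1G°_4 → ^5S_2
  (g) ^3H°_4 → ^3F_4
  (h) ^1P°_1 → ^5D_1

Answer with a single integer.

1

(a) forbidden (ΔL, ΔJ fail)
(b) forbidden (ΔL, ΔJ fail)
(c) forbidden (ΔS, ΔL, ΔJ fail)
(d) allowed
(e) forbidden (parity fails)
(f) forbidden (ΔS, ΔL, ΔJ fail)
(g) forbidden (ΔL fails)
(h) forbidden (ΔS fails)
Total allowed: 1 of 8.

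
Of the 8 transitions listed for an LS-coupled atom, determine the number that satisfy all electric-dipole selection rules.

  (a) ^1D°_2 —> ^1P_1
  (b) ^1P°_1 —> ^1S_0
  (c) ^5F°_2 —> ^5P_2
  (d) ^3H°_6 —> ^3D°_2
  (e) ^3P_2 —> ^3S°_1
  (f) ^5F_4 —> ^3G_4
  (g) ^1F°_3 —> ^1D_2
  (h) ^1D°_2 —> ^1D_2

5

(a) allowed
(b) allowed
(c) forbidden (ΔL fails)
(d) forbidden (parity, ΔL, ΔJ fail)
(e) allowed
(f) forbidden (parity, ΔS fail)
(g) allowed
(h) allowed
Total allowed: 5 of 8.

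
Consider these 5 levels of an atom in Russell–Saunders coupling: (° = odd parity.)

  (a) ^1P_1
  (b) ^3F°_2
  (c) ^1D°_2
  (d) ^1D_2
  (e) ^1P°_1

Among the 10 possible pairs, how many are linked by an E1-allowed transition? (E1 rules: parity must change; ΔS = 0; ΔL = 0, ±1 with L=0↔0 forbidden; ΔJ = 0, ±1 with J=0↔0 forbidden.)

(a)–(b): forbidden (ΔS, ΔL).
(a)–(c): allowed.
(a)–(d): forbidden (parity).
(a)–(e): allowed.
(b)–(c): forbidden (parity, ΔS).
(b)–(d): forbidden (ΔS).
(b)–(e): forbidden (parity, ΔS, ΔL).
(c)–(d): allowed.
(c)–(e): forbidden (parity).
(d)–(e): allowed.
Allowed pairs: 4 of 10.

4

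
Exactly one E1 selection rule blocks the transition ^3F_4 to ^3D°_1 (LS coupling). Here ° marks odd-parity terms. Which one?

the ΔJ = 0, ±1 rule

Parity must change: even → odd — ✓.
ΔS = 0: S: 1 → 1 — ✓.
ΔL = 0, ±1 (not L=0↔0): L: 3 → 2, ΔL = -1 — ✓.
ΔJ = 0, ±1 (not J=0↔0): J: 4 → 1, ΔJ = -3 — ✗.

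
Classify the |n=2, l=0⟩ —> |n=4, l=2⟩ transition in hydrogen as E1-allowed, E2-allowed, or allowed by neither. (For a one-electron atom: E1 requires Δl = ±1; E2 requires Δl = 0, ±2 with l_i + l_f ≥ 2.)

Δl = 2 − 0 = +2; l_i + l_f = 2.
E1 (Δl = ±1): not satisfied.
E2 (Δl = 0,±2, l_i+l_f ≥ 2): satisfied.

E2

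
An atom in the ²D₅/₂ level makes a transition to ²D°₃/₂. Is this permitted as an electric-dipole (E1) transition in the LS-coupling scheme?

allowed

Initial level: S=1/2, L=2, J=5/2, parity even. Final level: S=1/2, L=2, J=3/2, parity odd.
ΔL = 0, ±1 (not L=0↔0): L: 2 → 2, ΔL = +0 — ✓.
Parity must change: even → odd — ✓.
ΔS = 0: S: 1/2 → 1/2 — ✓.
ΔJ = 0, ±1 (not J=0↔0): J: 5/2 → 3/2, ΔJ = -1 — ✓.
All four E1 rules are satisfied.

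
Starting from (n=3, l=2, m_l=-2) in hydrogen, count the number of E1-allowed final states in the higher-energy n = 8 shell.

4

E1 requires Δl = ±1, so l_f ∈ {1, 3}; with 0 ≤ l_f ≤ n_f−1 = 7, the allowed l_f values are {1, 3}.
For l_f = 1: m_f ∈ {m_i−1, m_i, m_i+1} ∩ [−1, 1] = {-1} → 1 state.
For l_f = 3: m_f ∈ {m_i−1, m_i, m_i+1} ∩ [−3, 3] = {-3, -2, -1} → 3 states.
Total: 4.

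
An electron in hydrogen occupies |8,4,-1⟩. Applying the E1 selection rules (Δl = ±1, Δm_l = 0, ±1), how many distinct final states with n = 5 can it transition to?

3

E1 requires Δl = ±1, so l_f ∈ {3, 5}; with 0 ≤ l_f ≤ n_f−1 = 4, the allowed l_f values are {3}.
For l_f = 3: m_f ∈ {m_i−1, m_i, m_i+1} ∩ [−3, 3] = {-2, -1, 0} → 3 states.
Total: 3.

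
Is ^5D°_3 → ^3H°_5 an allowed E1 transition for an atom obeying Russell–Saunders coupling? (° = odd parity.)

Reading off the term symbols: S 2→1, L 2→5, J 3→5, parity odd→odd.
Parity must change: odd → odd — violated.
ΔS = 0: S: 2 → 1 — violated.
ΔL = 0, ±1 (not L=0↔0): L: 2 → 5, ΔL = +3 — violated.
ΔJ = 0, ±1 (not J=0↔0): J: 3 → 5, ΔJ = +2 — violated.
Rule(s) violated: parity, ΔS, ΔL, ΔJ.

forbidden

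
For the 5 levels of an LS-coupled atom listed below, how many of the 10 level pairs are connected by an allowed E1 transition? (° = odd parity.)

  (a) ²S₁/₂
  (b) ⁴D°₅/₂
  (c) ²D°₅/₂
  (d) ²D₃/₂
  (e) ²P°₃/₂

(a)–(b): forbidden (ΔS, ΔL, ΔJ).
(a)–(c): forbidden (ΔL, ΔJ).
(a)–(d): forbidden (parity, ΔL).
(a)–(e): allowed.
(b)–(c): forbidden (parity, ΔS).
(b)–(d): forbidden (ΔS).
(b)–(e): forbidden (parity, ΔS).
(c)–(d): allowed.
(c)–(e): forbidden (parity).
(d)–(e): allowed.
Allowed pairs: 3 of 10.

3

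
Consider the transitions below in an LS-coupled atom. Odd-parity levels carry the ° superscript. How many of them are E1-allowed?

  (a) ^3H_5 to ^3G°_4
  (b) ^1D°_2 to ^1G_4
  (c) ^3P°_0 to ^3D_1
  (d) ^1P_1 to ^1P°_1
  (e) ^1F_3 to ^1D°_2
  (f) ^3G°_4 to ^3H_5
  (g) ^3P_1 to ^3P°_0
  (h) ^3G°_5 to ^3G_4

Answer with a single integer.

(a) allowed
(b) forbidden (ΔL, ΔJ fail)
(c) allowed
(d) allowed
(e) allowed
(f) allowed
(g) allowed
(h) allowed
Total allowed: 7 of 8.

7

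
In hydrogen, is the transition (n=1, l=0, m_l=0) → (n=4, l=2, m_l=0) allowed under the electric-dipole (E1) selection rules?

forbidden

l: 0 → 2 (Δl = +2). Δl = ±1 ✗.
Δm_l = 0 − (0) = +0. E1 requires Δm_l = 0, ±1: ✓.
The transition is electric-dipole forbidden.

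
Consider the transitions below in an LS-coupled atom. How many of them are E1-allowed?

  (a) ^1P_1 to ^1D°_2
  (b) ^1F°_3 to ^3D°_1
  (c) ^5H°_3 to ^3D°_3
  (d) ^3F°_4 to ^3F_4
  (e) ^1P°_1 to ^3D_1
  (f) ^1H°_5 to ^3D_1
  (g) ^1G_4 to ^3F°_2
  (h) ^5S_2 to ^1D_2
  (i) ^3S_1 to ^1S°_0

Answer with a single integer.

2

(a) allowed
(b) forbidden (parity, ΔS, ΔJ fail)
(c) forbidden (parity, ΔS, ΔL fail)
(d) allowed
(e) forbidden (ΔS fails)
(f) forbidden (ΔS, ΔL, ΔJ fail)
(g) forbidden (ΔS, ΔJ fail)
(h) forbidden (parity, ΔS, ΔL fail)
(i) forbidden (ΔS, ΔL fail)
Total allowed: 2 of 9.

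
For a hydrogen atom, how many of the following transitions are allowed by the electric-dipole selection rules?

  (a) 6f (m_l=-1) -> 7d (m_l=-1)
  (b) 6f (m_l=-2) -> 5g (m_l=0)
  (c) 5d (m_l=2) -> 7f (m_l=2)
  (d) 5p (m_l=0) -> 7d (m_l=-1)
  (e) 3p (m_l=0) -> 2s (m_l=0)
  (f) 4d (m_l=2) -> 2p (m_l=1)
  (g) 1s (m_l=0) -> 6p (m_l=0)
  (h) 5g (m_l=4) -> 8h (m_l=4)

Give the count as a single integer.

7

(a) allowed
(b) forbidden — Δm_l = +2 (E1 requires Δm_l = 0, ±1)
(c) allowed
(d) allowed
(e) allowed
(f) allowed
(g) allowed
(h) allowed
Total allowed: 7 of 8.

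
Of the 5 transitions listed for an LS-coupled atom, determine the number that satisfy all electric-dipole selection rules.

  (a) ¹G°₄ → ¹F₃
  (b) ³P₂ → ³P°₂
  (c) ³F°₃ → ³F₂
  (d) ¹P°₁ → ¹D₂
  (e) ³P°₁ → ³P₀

5

(a) allowed
(b) allowed
(c) allowed
(d) allowed
(e) allowed
Total allowed: 5 of 5.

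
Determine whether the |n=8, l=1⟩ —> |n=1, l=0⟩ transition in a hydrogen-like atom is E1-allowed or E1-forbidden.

l: 1 → 0 (Δl = -1). Δl = ±1 passes.
All E1 selection rules are satisfied.

allowed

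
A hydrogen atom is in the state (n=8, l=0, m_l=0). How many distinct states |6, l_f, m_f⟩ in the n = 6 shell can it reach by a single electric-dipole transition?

3

E1 requires Δl = ±1, so l_f ∈ {-1, 1}; with 0 ≤ l_f ≤ n_f−1 = 5, the allowed l_f values are {1}.
For l_f = 1: m_f ∈ {m_i−1, m_i, m_i+1} ∩ [−1, 1] = {-1, 0, 1} → 3 states.
Total: 3.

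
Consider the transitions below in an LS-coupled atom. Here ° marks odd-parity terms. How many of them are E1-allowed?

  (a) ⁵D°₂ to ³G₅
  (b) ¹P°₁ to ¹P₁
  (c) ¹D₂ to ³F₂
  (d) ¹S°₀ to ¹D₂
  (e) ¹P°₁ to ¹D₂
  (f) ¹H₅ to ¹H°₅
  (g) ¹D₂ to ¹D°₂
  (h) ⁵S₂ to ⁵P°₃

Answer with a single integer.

(a) forbidden (ΔS, ΔL, ΔJ fail)
(b) allowed
(c) forbidden (parity, ΔS fail)
(d) forbidden (ΔL, ΔJ fail)
(e) allowed
(f) allowed
(g) allowed
(h) allowed
Total allowed: 5 of 8.

5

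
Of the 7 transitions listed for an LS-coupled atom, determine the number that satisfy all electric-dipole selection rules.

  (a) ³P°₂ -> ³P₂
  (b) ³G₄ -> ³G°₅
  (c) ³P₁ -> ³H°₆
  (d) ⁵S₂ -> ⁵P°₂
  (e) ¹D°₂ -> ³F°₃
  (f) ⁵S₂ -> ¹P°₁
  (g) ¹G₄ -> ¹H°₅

4

(a) allowed
(b) allowed
(c) forbidden (ΔL, ΔJ fail)
(d) allowed
(e) forbidden (parity, ΔS fail)
(f) forbidden (ΔS fails)
(g) allowed
Total allowed: 4 of 7.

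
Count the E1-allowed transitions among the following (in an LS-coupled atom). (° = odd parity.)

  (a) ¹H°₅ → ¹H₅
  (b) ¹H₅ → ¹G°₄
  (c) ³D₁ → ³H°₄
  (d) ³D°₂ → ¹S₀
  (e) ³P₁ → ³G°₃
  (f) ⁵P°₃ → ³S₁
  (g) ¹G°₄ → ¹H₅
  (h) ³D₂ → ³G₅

(a) allowed
(b) allowed
(c) forbidden (ΔL, ΔJ fail)
(d) forbidden (ΔS, ΔL, ΔJ fail)
(e) forbidden (ΔL, ΔJ fail)
(f) forbidden (ΔS, ΔJ fail)
(g) allowed
(h) forbidden (parity, ΔL, ΔJ fail)
Total allowed: 3 of 8.

3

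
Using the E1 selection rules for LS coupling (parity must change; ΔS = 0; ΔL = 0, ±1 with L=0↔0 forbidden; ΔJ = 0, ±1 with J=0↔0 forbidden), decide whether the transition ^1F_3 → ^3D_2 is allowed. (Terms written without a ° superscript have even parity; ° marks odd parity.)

Parity must change: even → even — violated.
ΔS = 0: S: 0 → 1 — violated.
ΔL = 0, ±1 (not L=0↔0): L: 3 → 2, ΔL = -1 — satisfied.
ΔJ = 0, ±1 (not J=0↔0): J: 3 → 2, ΔJ = -1 — satisfied.
Rule(s) violated: parity, ΔS.

forbidden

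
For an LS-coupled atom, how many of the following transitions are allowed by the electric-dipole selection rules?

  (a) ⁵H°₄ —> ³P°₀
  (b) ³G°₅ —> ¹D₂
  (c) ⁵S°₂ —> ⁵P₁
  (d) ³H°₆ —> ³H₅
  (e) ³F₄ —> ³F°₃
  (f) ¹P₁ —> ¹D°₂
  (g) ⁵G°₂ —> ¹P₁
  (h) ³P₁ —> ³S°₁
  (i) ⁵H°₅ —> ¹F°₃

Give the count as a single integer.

5

(a) forbidden (parity, ΔS, ΔL, ΔJ fail)
(b) forbidden (ΔS, ΔL, ΔJ fail)
(c) allowed
(d) allowed
(e) allowed
(f) allowed
(g) forbidden (ΔS, ΔL fail)
(h) allowed
(i) forbidden (parity, ΔS, ΔL, ΔJ fail)
Total allowed: 5 of 9.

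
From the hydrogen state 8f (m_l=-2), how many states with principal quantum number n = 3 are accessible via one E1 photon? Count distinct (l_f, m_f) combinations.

E1 requires Δl = ±1, so l_f ∈ {2, 4}; with 0 ≤ l_f ≤ n_f−1 = 2, the allowed l_f values are {2}.
For l_f = 2: m_f ∈ {m_i−1, m_i, m_i+1} ∩ [−2, 2] = {-2, -1} → 2 states.
Total: 2.

2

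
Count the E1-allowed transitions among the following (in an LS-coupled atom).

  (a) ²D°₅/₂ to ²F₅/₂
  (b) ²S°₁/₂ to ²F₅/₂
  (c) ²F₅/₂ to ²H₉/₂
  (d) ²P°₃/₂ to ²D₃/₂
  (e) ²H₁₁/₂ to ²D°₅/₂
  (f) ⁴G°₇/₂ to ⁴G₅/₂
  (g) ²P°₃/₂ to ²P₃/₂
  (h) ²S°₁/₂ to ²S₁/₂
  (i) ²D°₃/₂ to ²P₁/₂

5

(a) allowed
(b) forbidden (ΔL, ΔJ fail)
(c) forbidden (parity, ΔL, ΔJ fail)
(d) allowed
(e) forbidden (ΔL, ΔJ fail)
(f) allowed
(g) allowed
(h) forbidden (ΔL fails)
(i) allowed
Total allowed: 5 of 9.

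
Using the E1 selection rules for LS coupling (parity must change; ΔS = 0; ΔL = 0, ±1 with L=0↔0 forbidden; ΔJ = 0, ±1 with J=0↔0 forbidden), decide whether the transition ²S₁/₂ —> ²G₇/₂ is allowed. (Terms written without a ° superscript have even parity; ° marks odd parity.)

ΔJ = 0, ±1 (not J=0↔0): J: 1/2 → 7/2, ΔJ = +3 — fails.
ΔL = 0, ±1 (not L=0↔0): L: 0 → 4, ΔL = +4 — fails.
Parity must change: even → even — fails.
ΔS = 0: S: 1/2 → 1/2 — ok.
Rule(s) violated: parity, ΔL, ΔJ.

forbidden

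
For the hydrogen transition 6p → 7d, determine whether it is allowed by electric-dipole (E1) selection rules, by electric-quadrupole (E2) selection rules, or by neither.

E1

Δl = 2 − 1 = +1; l_i + l_f = 3.
E1 (Δl = ±1): satisfied.
E2 (Δl = 0,±2, l_i+l_f ≥ 2): not satisfied.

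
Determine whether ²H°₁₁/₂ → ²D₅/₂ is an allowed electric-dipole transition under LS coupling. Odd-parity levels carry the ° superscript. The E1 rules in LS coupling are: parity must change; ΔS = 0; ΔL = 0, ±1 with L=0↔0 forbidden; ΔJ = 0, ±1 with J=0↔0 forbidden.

forbidden

Parity must change: odd → even — satisfied.
ΔS = 0: S: 1/2 → 1/2 — satisfied.
ΔL = 0, ±1 (not L=0↔0): L: 5 → 2, ΔL = -3 — violated.
ΔJ = 0, ±1 (not J=0↔0): J: 11/2 → 5/2, ΔJ = -3 — violated.
Rule(s) violated: ΔL, ΔJ.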